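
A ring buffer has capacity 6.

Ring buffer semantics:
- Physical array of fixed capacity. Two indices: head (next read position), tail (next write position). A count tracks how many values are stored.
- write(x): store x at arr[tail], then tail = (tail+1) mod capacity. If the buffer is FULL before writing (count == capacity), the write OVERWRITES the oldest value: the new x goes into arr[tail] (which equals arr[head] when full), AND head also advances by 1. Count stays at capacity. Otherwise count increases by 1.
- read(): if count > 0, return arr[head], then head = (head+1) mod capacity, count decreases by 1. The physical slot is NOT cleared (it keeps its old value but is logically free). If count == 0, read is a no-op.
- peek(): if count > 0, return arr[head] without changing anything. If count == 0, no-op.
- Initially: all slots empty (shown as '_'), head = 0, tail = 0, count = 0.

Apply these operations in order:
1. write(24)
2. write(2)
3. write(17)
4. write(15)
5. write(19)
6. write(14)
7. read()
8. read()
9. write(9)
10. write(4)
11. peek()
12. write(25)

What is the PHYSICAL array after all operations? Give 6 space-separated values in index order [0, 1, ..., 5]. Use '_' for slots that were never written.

Answer: 9 4 25 15 19 14

Derivation:
After op 1 (write(24)): arr=[24 _ _ _ _ _] head=0 tail=1 count=1
After op 2 (write(2)): arr=[24 2 _ _ _ _] head=0 tail=2 count=2
After op 3 (write(17)): arr=[24 2 17 _ _ _] head=0 tail=3 count=3
After op 4 (write(15)): arr=[24 2 17 15 _ _] head=0 tail=4 count=4
After op 5 (write(19)): arr=[24 2 17 15 19 _] head=0 tail=5 count=5
After op 6 (write(14)): arr=[24 2 17 15 19 14] head=0 tail=0 count=6
After op 7 (read()): arr=[24 2 17 15 19 14] head=1 tail=0 count=5
After op 8 (read()): arr=[24 2 17 15 19 14] head=2 tail=0 count=4
After op 9 (write(9)): arr=[9 2 17 15 19 14] head=2 tail=1 count=5
After op 10 (write(4)): arr=[9 4 17 15 19 14] head=2 tail=2 count=6
After op 11 (peek()): arr=[9 4 17 15 19 14] head=2 tail=2 count=6
After op 12 (write(25)): arr=[9 4 25 15 19 14] head=3 tail=3 count=6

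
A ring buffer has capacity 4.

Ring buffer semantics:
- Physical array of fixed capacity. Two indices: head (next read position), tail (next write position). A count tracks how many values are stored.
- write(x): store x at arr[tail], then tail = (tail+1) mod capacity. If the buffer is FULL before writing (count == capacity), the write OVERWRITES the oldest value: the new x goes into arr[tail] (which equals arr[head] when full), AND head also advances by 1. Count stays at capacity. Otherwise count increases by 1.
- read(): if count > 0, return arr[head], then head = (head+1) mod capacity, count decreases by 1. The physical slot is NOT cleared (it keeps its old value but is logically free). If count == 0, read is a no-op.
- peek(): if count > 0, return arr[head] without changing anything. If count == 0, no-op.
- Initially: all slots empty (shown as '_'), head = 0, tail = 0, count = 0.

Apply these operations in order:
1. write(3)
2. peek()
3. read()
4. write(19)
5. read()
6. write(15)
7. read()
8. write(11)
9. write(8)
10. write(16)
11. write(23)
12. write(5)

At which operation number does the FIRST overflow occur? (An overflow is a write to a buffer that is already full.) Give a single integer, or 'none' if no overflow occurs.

After op 1 (write(3)): arr=[3 _ _ _] head=0 tail=1 count=1
After op 2 (peek()): arr=[3 _ _ _] head=0 tail=1 count=1
After op 3 (read()): arr=[3 _ _ _] head=1 tail=1 count=0
After op 4 (write(19)): arr=[3 19 _ _] head=1 tail=2 count=1
After op 5 (read()): arr=[3 19 _ _] head=2 tail=2 count=0
After op 6 (write(15)): arr=[3 19 15 _] head=2 tail=3 count=1
After op 7 (read()): arr=[3 19 15 _] head=3 tail=3 count=0
After op 8 (write(11)): arr=[3 19 15 11] head=3 tail=0 count=1
After op 9 (write(8)): arr=[8 19 15 11] head=3 tail=1 count=2
After op 10 (write(16)): arr=[8 16 15 11] head=3 tail=2 count=3
After op 11 (write(23)): arr=[8 16 23 11] head=3 tail=3 count=4
After op 12 (write(5)): arr=[8 16 23 5] head=0 tail=0 count=4

Answer: 12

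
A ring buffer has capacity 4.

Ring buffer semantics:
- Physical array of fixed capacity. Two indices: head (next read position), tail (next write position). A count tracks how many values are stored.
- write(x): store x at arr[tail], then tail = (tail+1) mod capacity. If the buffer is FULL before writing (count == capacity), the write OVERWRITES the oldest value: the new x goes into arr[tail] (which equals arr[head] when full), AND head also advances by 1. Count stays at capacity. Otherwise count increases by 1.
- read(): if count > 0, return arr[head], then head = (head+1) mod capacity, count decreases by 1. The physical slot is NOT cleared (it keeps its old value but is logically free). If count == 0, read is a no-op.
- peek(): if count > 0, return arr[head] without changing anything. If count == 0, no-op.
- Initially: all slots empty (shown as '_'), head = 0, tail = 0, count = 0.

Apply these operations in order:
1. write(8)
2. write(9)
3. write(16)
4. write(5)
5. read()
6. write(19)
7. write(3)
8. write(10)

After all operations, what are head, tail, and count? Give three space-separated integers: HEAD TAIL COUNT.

Answer: 3 3 4

Derivation:
After op 1 (write(8)): arr=[8 _ _ _] head=0 tail=1 count=1
After op 2 (write(9)): arr=[8 9 _ _] head=0 tail=2 count=2
After op 3 (write(16)): arr=[8 9 16 _] head=0 tail=3 count=3
After op 4 (write(5)): arr=[8 9 16 5] head=0 tail=0 count=4
After op 5 (read()): arr=[8 9 16 5] head=1 tail=0 count=3
After op 6 (write(19)): arr=[19 9 16 5] head=1 tail=1 count=4
After op 7 (write(3)): arr=[19 3 16 5] head=2 tail=2 count=4
After op 8 (write(10)): arr=[19 3 10 5] head=3 tail=3 count=4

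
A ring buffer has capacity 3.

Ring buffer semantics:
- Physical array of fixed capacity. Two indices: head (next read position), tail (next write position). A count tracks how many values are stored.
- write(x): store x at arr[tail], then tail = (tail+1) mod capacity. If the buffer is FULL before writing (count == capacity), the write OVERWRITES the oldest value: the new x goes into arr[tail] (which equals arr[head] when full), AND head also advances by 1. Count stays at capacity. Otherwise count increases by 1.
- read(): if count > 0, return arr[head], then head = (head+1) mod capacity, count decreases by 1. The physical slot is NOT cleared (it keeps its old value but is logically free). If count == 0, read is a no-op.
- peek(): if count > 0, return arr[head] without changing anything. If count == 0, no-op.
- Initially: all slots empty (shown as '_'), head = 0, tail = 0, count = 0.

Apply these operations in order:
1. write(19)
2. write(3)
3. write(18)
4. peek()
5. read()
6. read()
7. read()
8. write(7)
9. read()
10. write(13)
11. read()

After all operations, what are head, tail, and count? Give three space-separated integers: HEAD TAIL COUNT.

After op 1 (write(19)): arr=[19 _ _] head=0 tail=1 count=1
After op 2 (write(3)): arr=[19 3 _] head=0 tail=2 count=2
After op 3 (write(18)): arr=[19 3 18] head=0 tail=0 count=3
After op 4 (peek()): arr=[19 3 18] head=0 tail=0 count=3
After op 5 (read()): arr=[19 3 18] head=1 tail=0 count=2
After op 6 (read()): arr=[19 3 18] head=2 tail=0 count=1
After op 7 (read()): arr=[19 3 18] head=0 tail=0 count=0
After op 8 (write(7)): arr=[7 3 18] head=0 tail=1 count=1
After op 9 (read()): arr=[7 3 18] head=1 tail=1 count=0
After op 10 (write(13)): arr=[7 13 18] head=1 tail=2 count=1
After op 11 (read()): arr=[7 13 18] head=2 tail=2 count=0

Answer: 2 2 0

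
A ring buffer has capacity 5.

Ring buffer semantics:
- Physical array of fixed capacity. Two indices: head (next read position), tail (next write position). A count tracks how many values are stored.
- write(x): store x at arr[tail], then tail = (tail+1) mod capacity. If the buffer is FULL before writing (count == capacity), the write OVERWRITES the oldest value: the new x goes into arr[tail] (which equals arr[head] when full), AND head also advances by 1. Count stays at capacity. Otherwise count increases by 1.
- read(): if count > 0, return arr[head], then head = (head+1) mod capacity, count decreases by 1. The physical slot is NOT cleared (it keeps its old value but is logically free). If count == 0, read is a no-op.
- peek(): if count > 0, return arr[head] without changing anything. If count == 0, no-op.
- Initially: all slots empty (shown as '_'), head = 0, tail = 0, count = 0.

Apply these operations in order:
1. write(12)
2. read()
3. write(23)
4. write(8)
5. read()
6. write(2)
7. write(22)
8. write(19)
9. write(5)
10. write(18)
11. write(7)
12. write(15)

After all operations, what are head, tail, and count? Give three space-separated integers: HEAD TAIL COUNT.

Answer: 0 0 5

Derivation:
After op 1 (write(12)): arr=[12 _ _ _ _] head=0 tail=1 count=1
After op 2 (read()): arr=[12 _ _ _ _] head=1 tail=1 count=0
After op 3 (write(23)): arr=[12 23 _ _ _] head=1 tail=2 count=1
After op 4 (write(8)): arr=[12 23 8 _ _] head=1 tail=3 count=2
After op 5 (read()): arr=[12 23 8 _ _] head=2 tail=3 count=1
After op 6 (write(2)): arr=[12 23 8 2 _] head=2 tail=4 count=2
After op 7 (write(22)): arr=[12 23 8 2 22] head=2 tail=0 count=3
After op 8 (write(19)): arr=[19 23 8 2 22] head=2 tail=1 count=4
After op 9 (write(5)): arr=[19 5 8 2 22] head=2 tail=2 count=5
After op 10 (write(18)): arr=[19 5 18 2 22] head=3 tail=3 count=5
After op 11 (write(7)): arr=[19 5 18 7 22] head=4 tail=4 count=5
After op 12 (write(15)): arr=[19 5 18 7 15] head=0 tail=0 count=5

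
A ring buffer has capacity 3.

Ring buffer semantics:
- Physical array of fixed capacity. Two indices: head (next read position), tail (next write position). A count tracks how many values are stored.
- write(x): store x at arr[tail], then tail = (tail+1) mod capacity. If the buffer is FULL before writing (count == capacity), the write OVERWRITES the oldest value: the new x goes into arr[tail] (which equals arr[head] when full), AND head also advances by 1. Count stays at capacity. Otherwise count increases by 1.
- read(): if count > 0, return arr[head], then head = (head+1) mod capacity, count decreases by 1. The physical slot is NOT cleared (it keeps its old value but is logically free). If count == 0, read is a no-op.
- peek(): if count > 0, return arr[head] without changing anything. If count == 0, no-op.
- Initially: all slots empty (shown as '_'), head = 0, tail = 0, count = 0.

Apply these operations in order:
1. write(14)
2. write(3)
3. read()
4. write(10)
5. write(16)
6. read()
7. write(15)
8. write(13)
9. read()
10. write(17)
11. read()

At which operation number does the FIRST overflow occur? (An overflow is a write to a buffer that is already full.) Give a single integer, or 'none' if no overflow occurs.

Answer: 8

Derivation:
After op 1 (write(14)): arr=[14 _ _] head=0 tail=1 count=1
After op 2 (write(3)): arr=[14 3 _] head=0 tail=2 count=2
After op 3 (read()): arr=[14 3 _] head=1 tail=2 count=1
After op 4 (write(10)): arr=[14 3 10] head=1 tail=0 count=2
After op 5 (write(16)): arr=[16 3 10] head=1 tail=1 count=3
After op 6 (read()): arr=[16 3 10] head=2 tail=1 count=2
After op 7 (write(15)): arr=[16 15 10] head=2 tail=2 count=3
After op 8 (write(13)): arr=[16 15 13] head=0 tail=0 count=3
After op 9 (read()): arr=[16 15 13] head=1 tail=0 count=2
After op 10 (write(17)): arr=[17 15 13] head=1 tail=1 count=3
After op 11 (read()): arr=[17 15 13] head=2 tail=1 count=2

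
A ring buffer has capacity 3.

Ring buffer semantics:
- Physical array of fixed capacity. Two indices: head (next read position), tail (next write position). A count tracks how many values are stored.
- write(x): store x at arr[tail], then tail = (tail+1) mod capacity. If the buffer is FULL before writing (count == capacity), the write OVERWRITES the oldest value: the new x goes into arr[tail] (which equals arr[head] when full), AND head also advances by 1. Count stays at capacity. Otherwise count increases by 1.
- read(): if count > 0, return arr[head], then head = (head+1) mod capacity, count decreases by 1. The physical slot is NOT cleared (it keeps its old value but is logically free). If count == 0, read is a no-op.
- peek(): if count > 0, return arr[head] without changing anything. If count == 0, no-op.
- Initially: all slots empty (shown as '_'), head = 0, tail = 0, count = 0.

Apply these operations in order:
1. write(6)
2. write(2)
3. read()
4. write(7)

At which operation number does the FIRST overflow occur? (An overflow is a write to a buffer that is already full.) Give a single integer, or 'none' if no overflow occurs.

Answer: none

Derivation:
After op 1 (write(6)): arr=[6 _ _] head=0 tail=1 count=1
After op 2 (write(2)): arr=[6 2 _] head=0 tail=2 count=2
After op 3 (read()): arr=[6 2 _] head=1 tail=2 count=1
After op 4 (write(7)): arr=[6 2 7] head=1 tail=0 count=2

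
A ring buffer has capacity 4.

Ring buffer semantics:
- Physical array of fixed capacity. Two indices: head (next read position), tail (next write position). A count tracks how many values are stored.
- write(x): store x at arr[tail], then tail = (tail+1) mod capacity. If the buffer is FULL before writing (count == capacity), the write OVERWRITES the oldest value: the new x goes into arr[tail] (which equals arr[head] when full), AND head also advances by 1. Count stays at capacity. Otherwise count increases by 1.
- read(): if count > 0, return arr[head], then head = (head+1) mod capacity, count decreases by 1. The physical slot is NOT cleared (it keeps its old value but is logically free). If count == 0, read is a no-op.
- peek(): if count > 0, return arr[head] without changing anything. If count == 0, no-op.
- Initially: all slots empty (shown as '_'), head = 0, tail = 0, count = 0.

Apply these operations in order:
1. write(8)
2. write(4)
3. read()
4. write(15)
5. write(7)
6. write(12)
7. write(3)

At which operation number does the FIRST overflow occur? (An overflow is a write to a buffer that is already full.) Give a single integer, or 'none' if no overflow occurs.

Answer: 7

Derivation:
After op 1 (write(8)): arr=[8 _ _ _] head=0 tail=1 count=1
After op 2 (write(4)): arr=[8 4 _ _] head=0 tail=2 count=2
After op 3 (read()): arr=[8 4 _ _] head=1 tail=2 count=1
After op 4 (write(15)): arr=[8 4 15 _] head=1 tail=3 count=2
After op 5 (write(7)): arr=[8 4 15 7] head=1 tail=0 count=3
After op 6 (write(12)): arr=[12 4 15 7] head=1 tail=1 count=4
After op 7 (write(3)): arr=[12 3 15 7] head=2 tail=2 count=4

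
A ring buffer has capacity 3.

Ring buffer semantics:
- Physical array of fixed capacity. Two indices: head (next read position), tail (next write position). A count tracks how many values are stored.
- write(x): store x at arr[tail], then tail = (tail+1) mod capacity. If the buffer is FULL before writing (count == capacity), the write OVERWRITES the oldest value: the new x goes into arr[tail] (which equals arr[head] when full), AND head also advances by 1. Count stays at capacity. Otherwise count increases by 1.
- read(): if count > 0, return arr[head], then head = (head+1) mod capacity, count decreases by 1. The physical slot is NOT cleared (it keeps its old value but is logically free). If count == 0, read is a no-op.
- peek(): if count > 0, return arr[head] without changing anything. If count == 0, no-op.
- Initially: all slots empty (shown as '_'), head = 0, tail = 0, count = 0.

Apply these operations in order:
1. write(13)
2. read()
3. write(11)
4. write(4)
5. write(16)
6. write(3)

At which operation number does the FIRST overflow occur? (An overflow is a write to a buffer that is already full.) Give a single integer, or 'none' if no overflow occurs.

After op 1 (write(13)): arr=[13 _ _] head=0 tail=1 count=1
After op 2 (read()): arr=[13 _ _] head=1 tail=1 count=0
After op 3 (write(11)): arr=[13 11 _] head=1 tail=2 count=1
After op 4 (write(4)): arr=[13 11 4] head=1 tail=0 count=2
After op 5 (write(16)): arr=[16 11 4] head=1 tail=1 count=3
After op 6 (write(3)): arr=[16 3 4] head=2 tail=2 count=3

Answer: 6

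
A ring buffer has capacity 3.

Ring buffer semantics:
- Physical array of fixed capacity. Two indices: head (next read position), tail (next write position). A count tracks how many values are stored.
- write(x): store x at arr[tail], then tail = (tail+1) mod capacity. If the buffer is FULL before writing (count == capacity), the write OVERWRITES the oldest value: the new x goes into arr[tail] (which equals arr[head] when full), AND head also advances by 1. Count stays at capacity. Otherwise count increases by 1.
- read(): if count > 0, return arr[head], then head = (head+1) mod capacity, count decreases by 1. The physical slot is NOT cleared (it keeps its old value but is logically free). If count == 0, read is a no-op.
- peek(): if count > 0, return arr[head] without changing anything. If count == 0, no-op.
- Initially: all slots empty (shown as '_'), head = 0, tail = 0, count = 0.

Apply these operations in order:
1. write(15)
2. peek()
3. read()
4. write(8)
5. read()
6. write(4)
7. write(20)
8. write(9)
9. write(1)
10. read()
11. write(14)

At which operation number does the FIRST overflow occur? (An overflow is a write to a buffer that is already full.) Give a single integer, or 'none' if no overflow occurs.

After op 1 (write(15)): arr=[15 _ _] head=0 tail=1 count=1
After op 2 (peek()): arr=[15 _ _] head=0 tail=1 count=1
After op 3 (read()): arr=[15 _ _] head=1 tail=1 count=0
After op 4 (write(8)): arr=[15 8 _] head=1 tail=2 count=1
After op 5 (read()): arr=[15 8 _] head=2 tail=2 count=0
After op 6 (write(4)): arr=[15 8 4] head=2 tail=0 count=1
After op 7 (write(20)): arr=[20 8 4] head=2 tail=1 count=2
After op 8 (write(9)): arr=[20 9 4] head=2 tail=2 count=3
After op 9 (write(1)): arr=[20 9 1] head=0 tail=0 count=3
After op 10 (read()): arr=[20 9 1] head=1 tail=0 count=2
After op 11 (write(14)): arr=[14 9 1] head=1 tail=1 count=3

Answer: 9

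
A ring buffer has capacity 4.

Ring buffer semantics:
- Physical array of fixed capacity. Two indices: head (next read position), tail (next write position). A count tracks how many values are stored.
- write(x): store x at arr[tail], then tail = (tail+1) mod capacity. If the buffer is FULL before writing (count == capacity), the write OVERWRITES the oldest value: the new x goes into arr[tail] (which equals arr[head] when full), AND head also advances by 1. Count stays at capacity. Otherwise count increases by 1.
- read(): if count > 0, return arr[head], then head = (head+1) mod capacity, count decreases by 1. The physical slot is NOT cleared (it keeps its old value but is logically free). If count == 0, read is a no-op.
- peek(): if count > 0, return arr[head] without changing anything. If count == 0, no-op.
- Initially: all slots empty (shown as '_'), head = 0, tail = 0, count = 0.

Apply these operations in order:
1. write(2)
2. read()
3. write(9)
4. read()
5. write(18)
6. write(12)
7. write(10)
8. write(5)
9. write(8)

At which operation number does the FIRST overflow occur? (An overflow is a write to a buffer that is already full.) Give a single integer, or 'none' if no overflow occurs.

Answer: 9

Derivation:
After op 1 (write(2)): arr=[2 _ _ _] head=0 tail=1 count=1
After op 2 (read()): arr=[2 _ _ _] head=1 tail=1 count=0
After op 3 (write(9)): arr=[2 9 _ _] head=1 tail=2 count=1
After op 4 (read()): arr=[2 9 _ _] head=2 tail=2 count=0
After op 5 (write(18)): arr=[2 9 18 _] head=2 tail=3 count=1
After op 6 (write(12)): arr=[2 9 18 12] head=2 tail=0 count=2
After op 7 (write(10)): arr=[10 9 18 12] head=2 tail=1 count=3
After op 8 (write(5)): arr=[10 5 18 12] head=2 tail=2 count=4
After op 9 (write(8)): arr=[10 5 8 12] head=3 tail=3 count=4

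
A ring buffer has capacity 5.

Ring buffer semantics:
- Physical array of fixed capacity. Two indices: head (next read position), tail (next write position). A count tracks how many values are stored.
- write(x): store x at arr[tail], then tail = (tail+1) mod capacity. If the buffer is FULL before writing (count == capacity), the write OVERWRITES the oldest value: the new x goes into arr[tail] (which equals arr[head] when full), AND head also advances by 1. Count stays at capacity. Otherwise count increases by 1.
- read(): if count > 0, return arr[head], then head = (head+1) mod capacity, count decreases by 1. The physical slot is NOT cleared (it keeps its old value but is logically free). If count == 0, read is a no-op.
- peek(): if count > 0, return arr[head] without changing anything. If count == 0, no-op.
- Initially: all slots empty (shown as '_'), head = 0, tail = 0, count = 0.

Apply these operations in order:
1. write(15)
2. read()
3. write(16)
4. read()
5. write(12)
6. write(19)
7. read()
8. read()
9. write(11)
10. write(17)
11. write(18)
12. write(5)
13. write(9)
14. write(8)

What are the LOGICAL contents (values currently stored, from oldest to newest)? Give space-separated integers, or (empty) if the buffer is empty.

After op 1 (write(15)): arr=[15 _ _ _ _] head=0 tail=1 count=1
After op 2 (read()): arr=[15 _ _ _ _] head=1 tail=1 count=0
After op 3 (write(16)): arr=[15 16 _ _ _] head=1 tail=2 count=1
After op 4 (read()): arr=[15 16 _ _ _] head=2 tail=2 count=0
After op 5 (write(12)): arr=[15 16 12 _ _] head=2 tail=3 count=1
After op 6 (write(19)): arr=[15 16 12 19 _] head=2 tail=4 count=2
After op 7 (read()): arr=[15 16 12 19 _] head=3 tail=4 count=1
After op 8 (read()): arr=[15 16 12 19 _] head=4 tail=4 count=0
After op 9 (write(11)): arr=[15 16 12 19 11] head=4 tail=0 count=1
After op 10 (write(17)): arr=[17 16 12 19 11] head=4 tail=1 count=2
After op 11 (write(18)): arr=[17 18 12 19 11] head=4 tail=2 count=3
After op 12 (write(5)): arr=[17 18 5 19 11] head=4 tail=3 count=4
After op 13 (write(9)): arr=[17 18 5 9 11] head=4 tail=4 count=5
After op 14 (write(8)): arr=[17 18 5 9 8] head=0 tail=0 count=5

Answer: 17 18 5 9 8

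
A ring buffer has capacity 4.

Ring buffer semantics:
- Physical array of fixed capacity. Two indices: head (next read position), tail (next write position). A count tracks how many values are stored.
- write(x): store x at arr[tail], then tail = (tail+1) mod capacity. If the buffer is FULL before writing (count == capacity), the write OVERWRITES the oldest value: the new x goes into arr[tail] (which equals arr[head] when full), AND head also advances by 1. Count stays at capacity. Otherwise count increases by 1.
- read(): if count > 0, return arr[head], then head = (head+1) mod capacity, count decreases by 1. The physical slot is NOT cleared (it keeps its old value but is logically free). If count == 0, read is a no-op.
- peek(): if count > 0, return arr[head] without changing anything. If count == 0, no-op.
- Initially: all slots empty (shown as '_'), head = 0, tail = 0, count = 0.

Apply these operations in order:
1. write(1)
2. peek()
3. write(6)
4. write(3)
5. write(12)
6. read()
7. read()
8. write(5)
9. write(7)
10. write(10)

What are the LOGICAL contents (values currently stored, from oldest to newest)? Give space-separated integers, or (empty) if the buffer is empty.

Answer: 12 5 7 10

Derivation:
After op 1 (write(1)): arr=[1 _ _ _] head=0 tail=1 count=1
After op 2 (peek()): arr=[1 _ _ _] head=0 tail=1 count=1
After op 3 (write(6)): arr=[1 6 _ _] head=0 tail=2 count=2
After op 4 (write(3)): arr=[1 6 3 _] head=0 tail=3 count=3
After op 5 (write(12)): arr=[1 6 3 12] head=0 tail=0 count=4
After op 6 (read()): arr=[1 6 3 12] head=1 tail=0 count=3
After op 7 (read()): arr=[1 6 3 12] head=2 tail=0 count=2
After op 8 (write(5)): arr=[5 6 3 12] head=2 tail=1 count=3
After op 9 (write(7)): arr=[5 7 3 12] head=2 tail=2 count=4
After op 10 (write(10)): arr=[5 7 10 12] head=3 tail=3 count=4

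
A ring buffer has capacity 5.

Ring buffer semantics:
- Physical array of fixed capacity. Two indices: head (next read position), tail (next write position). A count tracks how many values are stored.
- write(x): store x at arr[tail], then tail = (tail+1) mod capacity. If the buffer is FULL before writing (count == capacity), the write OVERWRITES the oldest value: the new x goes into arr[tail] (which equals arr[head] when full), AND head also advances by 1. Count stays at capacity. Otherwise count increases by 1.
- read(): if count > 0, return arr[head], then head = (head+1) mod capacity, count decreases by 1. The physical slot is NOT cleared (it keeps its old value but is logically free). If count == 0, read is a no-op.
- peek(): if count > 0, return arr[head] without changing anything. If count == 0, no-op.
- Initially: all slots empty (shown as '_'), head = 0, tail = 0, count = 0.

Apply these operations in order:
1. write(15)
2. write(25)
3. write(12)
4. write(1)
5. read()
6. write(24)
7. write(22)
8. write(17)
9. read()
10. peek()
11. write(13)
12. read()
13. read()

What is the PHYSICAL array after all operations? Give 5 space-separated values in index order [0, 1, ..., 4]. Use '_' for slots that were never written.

After op 1 (write(15)): arr=[15 _ _ _ _] head=0 tail=1 count=1
After op 2 (write(25)): arr=[15 25 _ _ _] head=0 tail=2 count=2
After op 3 (write(12)): arr=[15 25 12 _ _] head=0 tail=3 count=3
After op 4 (write(1)): arr=[15 25 12 1 _] head=0 tail=4 count=4
After op 5 (read()): arr=[15 25 12 1 _] head=1 tail=4 count=3
After op 6 (write(24)): arr=[15 25 12 1 24] head=1 tail=0 count=4
After op 7 (write(22)): arr=[22 25 12 1 24] head=1 tail=1 count=5
After op 8 (write(17)): arr=[22 17 12 1 24] head=2 tail=2 count=5
After op 9 (read()): arr=[22 17 12 1 24] head=3 tail=2 count=4
After op 10 (peek()): arr=[22 17 12 1 24] head=3 tail=2 count=4
After op 11 (write(13)): arr=[22 17 13 1 24] head=3 tail=3 count=5
After op 12 (read()): arr=[22 17 13 1 24] head=4 tail=3 count=4
After op 13 (read()): arr=[22 17 13 1 24] head=0 tail=3 count=3

Answer: 22 17 13 1 24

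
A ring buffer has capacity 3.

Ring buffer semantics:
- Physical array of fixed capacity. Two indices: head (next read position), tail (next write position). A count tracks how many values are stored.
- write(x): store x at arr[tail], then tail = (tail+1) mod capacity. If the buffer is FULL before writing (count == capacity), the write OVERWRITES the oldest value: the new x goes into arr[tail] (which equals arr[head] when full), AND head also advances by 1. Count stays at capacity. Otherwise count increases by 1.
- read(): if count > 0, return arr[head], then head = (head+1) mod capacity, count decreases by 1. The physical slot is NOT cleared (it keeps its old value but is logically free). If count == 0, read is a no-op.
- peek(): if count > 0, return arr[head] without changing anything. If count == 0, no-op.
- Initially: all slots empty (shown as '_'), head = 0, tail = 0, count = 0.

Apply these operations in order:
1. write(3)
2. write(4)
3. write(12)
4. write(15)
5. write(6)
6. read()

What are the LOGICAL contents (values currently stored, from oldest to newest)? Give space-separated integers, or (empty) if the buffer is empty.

After op 1 (write(3)): arr=[3 _ _] head=0 tail=1 count=1
After op 2 (write(4)): arr=[3 4 _] head=0 tail=2 count=2
After op 3 (write(12)): arr=[3 4 12] head=0 tail=0 count=3
After op 4 (write(15)): arr=[15 4 12] head=1 tail=1 count=3
After op 5 (write(6)): arr=[15 6 12] head=2 tail=2 count=3
After op 6 (read()): arr=[15 6 12] head=0 tail=2 count=2

Answer: 15 6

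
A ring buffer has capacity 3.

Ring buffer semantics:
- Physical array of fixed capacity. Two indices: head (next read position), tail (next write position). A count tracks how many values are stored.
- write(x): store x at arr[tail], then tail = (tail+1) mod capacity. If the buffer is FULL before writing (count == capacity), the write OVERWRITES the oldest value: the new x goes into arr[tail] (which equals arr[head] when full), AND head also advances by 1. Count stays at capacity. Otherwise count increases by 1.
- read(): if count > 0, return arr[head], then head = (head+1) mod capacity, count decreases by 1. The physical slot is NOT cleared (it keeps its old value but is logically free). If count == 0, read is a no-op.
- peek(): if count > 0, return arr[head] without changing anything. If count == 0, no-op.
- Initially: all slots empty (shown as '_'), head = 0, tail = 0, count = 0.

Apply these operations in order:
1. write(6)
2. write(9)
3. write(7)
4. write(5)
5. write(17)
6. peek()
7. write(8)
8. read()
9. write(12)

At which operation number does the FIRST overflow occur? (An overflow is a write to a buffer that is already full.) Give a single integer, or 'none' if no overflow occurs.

Answer: 4

Derivation:
After op 1 (write(6)): arr=[6 _ _] head=0 tail=1 count=1
After op 2 (write(9)): arr=[6 9 _] head=0 tail=2 count=2
After op 3 (write(7)): arr=[6 9 7] head=0 tail=0 count=3
After op 4 (write(5)): arr=[5 9 7] head=1 tail=1 count=3
After op 5 (write(17)): arr=[5 17 7] head=2 tail=2 count=3
After op 6 (peek()): arr=[5 17 7] head=2 tail=2 count=3
After op 7 (write(8)): arr=[5 17 8] head=0 tail=0 count=3
After op 8 (read()): arr=[5 17 8] head=1 tail=0 count=2
After op 9 (write(12)): arr=[12 17 8] head=1 tail=1 count=3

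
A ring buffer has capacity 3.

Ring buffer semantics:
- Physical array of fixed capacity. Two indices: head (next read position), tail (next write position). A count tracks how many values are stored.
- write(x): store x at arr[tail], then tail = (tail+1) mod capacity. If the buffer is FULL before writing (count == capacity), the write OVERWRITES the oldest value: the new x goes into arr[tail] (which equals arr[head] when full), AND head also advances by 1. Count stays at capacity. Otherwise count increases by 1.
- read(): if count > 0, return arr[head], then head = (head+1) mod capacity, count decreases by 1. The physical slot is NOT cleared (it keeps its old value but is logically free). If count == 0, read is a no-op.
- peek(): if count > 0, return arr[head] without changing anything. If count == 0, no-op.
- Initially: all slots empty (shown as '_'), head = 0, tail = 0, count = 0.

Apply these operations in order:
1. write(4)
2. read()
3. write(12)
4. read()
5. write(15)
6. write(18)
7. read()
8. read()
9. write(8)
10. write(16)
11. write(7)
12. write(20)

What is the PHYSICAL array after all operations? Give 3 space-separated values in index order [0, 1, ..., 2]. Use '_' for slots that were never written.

Answer: 7 20 16

Derivation:
After op 1 (write(4)): arr=[4 _ _] head=0 tail=1 count=1
After op 2 (read()): arr=[4 _ _] head=1 tail=1 count=0
After op 3 (write(12)): arr=[4 12 _] head=1 tail=2 count=1
After op 4 (read()): arr=[4 12 _] head=2 tail=2 count=0
After op 5 (write(15)): arr=[4 12 15] head=2 tail=0 count=1
After op 6 (write(18)): arr=[18 12 15] head=2 tail=1 count=2
After op 7 (read()): arr=[18 12 15] head=0 tail=1 count=1
After op 8 (read()): arr=[18 12 15] head=1 tail=1 count=0
After op 9 (write(8)): arr=[18 8 15] head=1 tail=2 count=1
After op 10 (write(16)): arr=[18 8 16] head=1 tail=0 count=2
After op 11 (write(7)): arr=[7 8 16] head=1 tail=1 count=3
After op 12 (write(20)): arr=[7 20 16] head=2 tail=2 count=3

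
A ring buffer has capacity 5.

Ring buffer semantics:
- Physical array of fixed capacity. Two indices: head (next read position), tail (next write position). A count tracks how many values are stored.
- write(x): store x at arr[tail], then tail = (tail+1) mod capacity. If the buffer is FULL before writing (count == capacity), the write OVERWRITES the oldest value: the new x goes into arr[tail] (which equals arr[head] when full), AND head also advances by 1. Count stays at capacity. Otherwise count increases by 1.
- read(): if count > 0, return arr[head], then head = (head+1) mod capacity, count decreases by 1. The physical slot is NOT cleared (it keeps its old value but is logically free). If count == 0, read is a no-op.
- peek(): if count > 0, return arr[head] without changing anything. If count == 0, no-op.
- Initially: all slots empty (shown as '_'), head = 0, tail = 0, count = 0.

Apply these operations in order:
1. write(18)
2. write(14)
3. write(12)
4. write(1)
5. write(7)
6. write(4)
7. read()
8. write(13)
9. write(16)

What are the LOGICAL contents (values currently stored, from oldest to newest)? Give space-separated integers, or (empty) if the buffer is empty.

After op 1 (write(18)): arr=[18 _ _ _ _] head=0 tail=1 count=1
After op 2 (write(14)): arr=[18 14 _ _ _] head=0 tail=2 count=2
After op 3 (write(12)): arr=[18 14 12 _ _] head=0 tail=3 count=3
After op 4 (write(1)): arr=[18 14 12 1 _] head=0 tail=4 count=4
After op 5 (write(7)): arr=[18 14 12 1 7] head=0 tail=0 count=5
After op 6 (write(4)): arr=[4 14 12 1 7] head=1 tail=1 count=5
After op 7 (read()): arr=[4 14 12 1 7] head=2 tail=1 count=4
After op 8 (write(13)): arr=[4 13 12 1 7] head=2 tail=2 count=5
After op 9 (write(16)): arr=[4 13 16 1 7] head=3 tail=3 count=5

Answer: 1 7 4 13 16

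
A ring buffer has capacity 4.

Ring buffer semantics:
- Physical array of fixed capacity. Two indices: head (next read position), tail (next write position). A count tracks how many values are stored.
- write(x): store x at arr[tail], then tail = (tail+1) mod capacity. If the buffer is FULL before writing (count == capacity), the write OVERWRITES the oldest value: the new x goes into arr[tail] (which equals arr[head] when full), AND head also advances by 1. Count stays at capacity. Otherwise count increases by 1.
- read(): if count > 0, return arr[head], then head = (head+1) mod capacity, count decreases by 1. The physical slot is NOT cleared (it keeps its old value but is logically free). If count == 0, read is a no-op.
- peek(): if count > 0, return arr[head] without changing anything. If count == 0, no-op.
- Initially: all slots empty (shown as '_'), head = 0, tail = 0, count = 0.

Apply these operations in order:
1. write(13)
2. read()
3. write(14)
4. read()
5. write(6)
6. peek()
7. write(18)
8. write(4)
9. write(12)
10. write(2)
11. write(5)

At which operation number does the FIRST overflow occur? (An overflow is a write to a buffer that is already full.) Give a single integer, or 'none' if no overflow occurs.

Answer: 10

Derivation:
After op 1 (write(13)): arr=[13 _ _ _] head=0 tail=1 count=1
After op 2 (read()): arr=[13 _ _ _] head=1 tail=1 count=0
After op 3 (write(14)): arr=[13 14 _ _] head=1 tail=2 count=1
After op 4 (read()): arr=[13 14 _ _] head=2 tail=2 count=0
After op 5 (write(6)): arr=[13 14 6 _] head=2 tail=3 count=1
After op 6 (peek()): arr=[13 14 6 _] head=2 tail=3 count=1
After op 7 (write(18)): arr=[13 14 6 18] head=2 tail=0 count=2
After op 8 (write(4)): arr=[4 14 6 18] head=2 tail=1 count=3
After op 9 (write(12)): arr=[4 12 6 18] head=2 tail=2 count=4
After op 10 (write(2)): arr=[4 12 2 18] head=3 tail=3 count=4
After op 11 (write(5)): arr=[4 12 2 5] head=0 tail=0 count=4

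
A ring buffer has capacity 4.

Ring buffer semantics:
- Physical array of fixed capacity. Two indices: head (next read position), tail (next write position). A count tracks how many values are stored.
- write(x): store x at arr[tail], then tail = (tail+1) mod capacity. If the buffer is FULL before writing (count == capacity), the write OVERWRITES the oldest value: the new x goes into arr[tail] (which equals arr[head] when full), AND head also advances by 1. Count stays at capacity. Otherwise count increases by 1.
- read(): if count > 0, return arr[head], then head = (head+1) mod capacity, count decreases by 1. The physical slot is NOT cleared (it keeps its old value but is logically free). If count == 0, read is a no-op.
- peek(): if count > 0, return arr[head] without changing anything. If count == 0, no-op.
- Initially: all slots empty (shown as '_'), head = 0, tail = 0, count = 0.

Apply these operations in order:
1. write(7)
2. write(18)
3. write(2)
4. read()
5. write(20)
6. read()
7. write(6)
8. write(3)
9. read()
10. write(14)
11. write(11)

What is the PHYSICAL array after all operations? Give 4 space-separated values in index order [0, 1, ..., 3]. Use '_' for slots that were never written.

Answer: 6 3 14 11

Derivation:
After op 1 (write(7)): arr=[7 _ _ _] head=0 tail=1 count=1
After op 2 (write(18)): arr=[7 18 _ _] head=0 tail=2 count=2
After op 3 (write(2)): arr=[7 18 2 _] head=0 tail=3 count=3
After op 4 (read()): arr=[7 18 2 _] head=1 tail=3 count=2
After op 5 (write(20)): arr=[7 18 2 20] head=1 tail=0 count=3
After op 6 (read()): arr=[7 18 2 20] head=2 tail=0 count=2
After op 7 (write(6)): arr=[6 18 2 20] head=2 tail=1 count=3
After op 8 (write(3)): arr=[6 3 2 20] head=2 tail=2 count=4
After op 9 (read()): arr=[6 3 2 20] head=3 tail=2 count=3
After op 10 (write(14)): arr=[6 3 14 20] head=3 tail=3 count=4
After op 11 (write(11)): arr=[6 3 14 11] head=0 tail=0 count=4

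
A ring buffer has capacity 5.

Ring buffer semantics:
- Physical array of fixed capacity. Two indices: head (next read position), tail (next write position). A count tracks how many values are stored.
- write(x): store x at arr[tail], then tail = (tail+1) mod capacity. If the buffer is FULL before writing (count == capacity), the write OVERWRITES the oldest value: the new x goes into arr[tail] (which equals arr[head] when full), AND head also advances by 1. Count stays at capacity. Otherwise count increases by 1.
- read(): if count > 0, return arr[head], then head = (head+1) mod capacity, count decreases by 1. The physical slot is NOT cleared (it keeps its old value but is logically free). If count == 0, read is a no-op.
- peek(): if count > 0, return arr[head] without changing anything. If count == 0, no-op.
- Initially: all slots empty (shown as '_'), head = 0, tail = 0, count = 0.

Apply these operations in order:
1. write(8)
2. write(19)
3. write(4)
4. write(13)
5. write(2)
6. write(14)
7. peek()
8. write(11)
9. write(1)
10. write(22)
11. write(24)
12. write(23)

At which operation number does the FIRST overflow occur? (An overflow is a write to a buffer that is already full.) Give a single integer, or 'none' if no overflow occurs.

After op 1 (write(8)): arr=[8 _ _ _ _] head=0 tail=1 count=1
After op 2 (write(19)): arr=[8 19 _ _ _] head=0 tail=2 count=2
After op 3 (write(4)): arr=[8 19 4 _ _] head=0 tail=3 count=3
After op 4 (write(13)): arr=[8 19 4 13 _] head=0 tail=4 count=4
After op 5 (write(2)): arr=[8 19 4 13 2] head=0 tail=0 count=5
After op 6 (write(14)): arr=[14 19 4 13 2] head=1 tail=1 count=5
After op 7 (peek()): arr=[14 19 4 13 2] head=1 tail=1 count=5
After op 8 (write(11)): arr=[14 11 4 13 2] head=2 tail=2 count=5
After op 9 (write(1)): arr=[14 11 1 13 2] head=3 tail=3 count=5
After op 10 (write(22)): arr=[14 11 1 22 2] head=4 tail=4 count=5
After op 11 (write(24)): arr=[14 11 1 22 24] head=0 tail=0 count=5
After op 12 (write(23)): arr=[23 11 1 22 24] head=1 tail=1 count=5

Answer: 6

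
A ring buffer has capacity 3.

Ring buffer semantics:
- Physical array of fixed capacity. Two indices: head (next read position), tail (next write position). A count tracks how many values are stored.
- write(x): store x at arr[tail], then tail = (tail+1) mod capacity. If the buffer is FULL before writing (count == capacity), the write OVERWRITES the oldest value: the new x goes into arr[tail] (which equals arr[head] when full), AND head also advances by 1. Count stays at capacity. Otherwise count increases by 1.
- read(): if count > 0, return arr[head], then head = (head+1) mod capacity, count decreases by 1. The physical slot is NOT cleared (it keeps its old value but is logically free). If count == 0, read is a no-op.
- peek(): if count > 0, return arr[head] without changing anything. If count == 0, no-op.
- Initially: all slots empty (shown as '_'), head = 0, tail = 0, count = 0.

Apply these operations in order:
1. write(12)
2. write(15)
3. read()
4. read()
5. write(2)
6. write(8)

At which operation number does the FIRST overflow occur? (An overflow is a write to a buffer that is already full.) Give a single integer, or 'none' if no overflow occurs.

After op 1 (write(12)): arr=[12 _ _] head=0 tail=1 count=1
After op 2 (write(15)): arr=[12 15 _] head=0 tail=2 count=2
After op 3 (read()): arr=[12 15 _] head=1 tail=2 count=1
After op 4 (read()): arr=[12 15 _] head=2 tail=2 count=0
After op 5 (write(2)): arr=[12 15 2] head=2 tail=0 count=1
After op 6 (write(8)): arr=[8 15 2] head=2 tail=1 count=2

Answer: none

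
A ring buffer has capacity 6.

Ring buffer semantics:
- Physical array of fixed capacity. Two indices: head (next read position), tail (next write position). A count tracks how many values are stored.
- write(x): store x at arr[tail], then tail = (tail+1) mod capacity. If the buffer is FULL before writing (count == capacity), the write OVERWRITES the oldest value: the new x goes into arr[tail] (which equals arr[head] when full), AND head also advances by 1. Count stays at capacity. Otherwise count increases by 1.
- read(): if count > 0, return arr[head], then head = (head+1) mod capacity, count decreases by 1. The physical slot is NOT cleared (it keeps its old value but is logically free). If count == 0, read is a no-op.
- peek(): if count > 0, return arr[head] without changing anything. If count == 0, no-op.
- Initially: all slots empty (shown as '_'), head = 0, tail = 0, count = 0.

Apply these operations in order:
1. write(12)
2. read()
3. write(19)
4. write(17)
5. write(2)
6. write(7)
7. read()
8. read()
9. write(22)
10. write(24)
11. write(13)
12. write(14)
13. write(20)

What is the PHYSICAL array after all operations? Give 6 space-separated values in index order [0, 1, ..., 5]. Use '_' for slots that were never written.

Answer: 24 13 14 20 7 22

Derivation:
After op 1 (write(12)): arr=[12 _ _ _ _ _] head=0 tail=1 count=1
After op 2 (read()): arr=[12 _ _ _ _ _] head=1 tail=1 count=0
After op 3 (write(19)): arr=[12 19 _ _ _ _] head=1 tail=2 count=1
After op 4 (write(17)): arr=[12 19 17 _ _ _] head=1 tail=3 count=2
After op 5 (write(2)): arr=[12 19 17 2 _ _] head=1 tail=4 count=3
After op 6 (write(7)): arr=[12 19 17 2 7 _] head=1 tail=5 count=4
After op 7 (read()): arr=[12 19 17 2 7 _] head=2 tail=5 count=3
After op 8 (read()): arr=[12 19 17 2 7 _] head=3 tail=5 count=2
After op 9 (write(22)): arr=[12 19 17 2 7 22] head=3 tail=0 count=3
After op 10 (write(24)): arr=[24 19 17 2 7 22] head=3 tail=1 count=4
After op 11 (write(13)): arr=[24 13 17 2 7 22] head=3 tail=2 count=5
After op 12 (write(14)): arr=[24 13 14 2 7 22] head=3 tail=3 count=6
After op 13 (write(20)): arr=[24 13 14 20 7 22] head=4 tail=4 count=6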